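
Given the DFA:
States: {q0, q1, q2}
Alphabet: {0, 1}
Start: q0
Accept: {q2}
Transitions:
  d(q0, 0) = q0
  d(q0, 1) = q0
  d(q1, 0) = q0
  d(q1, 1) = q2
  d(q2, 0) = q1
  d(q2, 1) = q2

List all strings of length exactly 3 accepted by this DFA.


All strings of length 3: 8 total
Accepted: 0

None


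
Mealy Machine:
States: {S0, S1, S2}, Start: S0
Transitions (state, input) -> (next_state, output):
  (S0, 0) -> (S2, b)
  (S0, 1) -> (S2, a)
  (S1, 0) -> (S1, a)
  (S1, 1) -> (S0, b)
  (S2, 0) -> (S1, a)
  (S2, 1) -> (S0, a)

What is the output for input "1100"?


Step-by-step:
  (S0, 1) -> (S2, a)
  (S2, 1) -> (S0, a)
  (S0, 0) -> (S2, b)
  (S2, 0) -> (S1, a)

"aaba"


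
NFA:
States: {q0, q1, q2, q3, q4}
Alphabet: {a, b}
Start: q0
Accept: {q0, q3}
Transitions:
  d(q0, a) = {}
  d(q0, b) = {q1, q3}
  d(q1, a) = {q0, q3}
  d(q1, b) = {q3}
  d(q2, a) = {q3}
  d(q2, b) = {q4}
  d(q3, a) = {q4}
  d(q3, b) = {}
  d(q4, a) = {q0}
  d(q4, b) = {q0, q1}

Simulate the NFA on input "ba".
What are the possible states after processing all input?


Start: {q0}
  --b--> {q1, q3}
  --a--> {q0, q3, q4}

{q0, q3, q4}


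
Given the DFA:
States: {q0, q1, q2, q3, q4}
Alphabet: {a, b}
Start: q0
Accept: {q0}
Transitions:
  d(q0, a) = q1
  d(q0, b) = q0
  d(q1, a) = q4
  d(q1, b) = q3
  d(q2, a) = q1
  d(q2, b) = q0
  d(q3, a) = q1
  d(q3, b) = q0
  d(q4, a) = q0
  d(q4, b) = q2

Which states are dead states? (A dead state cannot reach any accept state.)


Forward reachability from each state:
  q0 -> reaches accept state q0 (live)
  q1 -> reaches accept state q0 (live)
  q2 -> reaches accept state q0 (live)
  q3 -> reaches accept state q0 (live)
  q4 -> reaches accept state q0 (live)

None (all states can reach an accept state)


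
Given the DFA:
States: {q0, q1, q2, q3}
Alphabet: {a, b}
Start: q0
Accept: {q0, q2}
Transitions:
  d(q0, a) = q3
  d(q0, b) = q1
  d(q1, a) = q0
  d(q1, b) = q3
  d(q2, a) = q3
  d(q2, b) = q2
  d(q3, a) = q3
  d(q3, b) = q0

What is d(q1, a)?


Looking up transition d(q1, a)

q0


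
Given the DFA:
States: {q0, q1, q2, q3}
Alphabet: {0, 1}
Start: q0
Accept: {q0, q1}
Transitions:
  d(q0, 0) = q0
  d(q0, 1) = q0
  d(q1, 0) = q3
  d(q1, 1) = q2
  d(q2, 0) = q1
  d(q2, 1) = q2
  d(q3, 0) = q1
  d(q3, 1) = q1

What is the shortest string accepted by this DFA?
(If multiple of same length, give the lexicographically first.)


BFS by string length (lex-first path to each state shown):
  len 0: q0<-""
Found accept state at length 0.

"" (empty string)


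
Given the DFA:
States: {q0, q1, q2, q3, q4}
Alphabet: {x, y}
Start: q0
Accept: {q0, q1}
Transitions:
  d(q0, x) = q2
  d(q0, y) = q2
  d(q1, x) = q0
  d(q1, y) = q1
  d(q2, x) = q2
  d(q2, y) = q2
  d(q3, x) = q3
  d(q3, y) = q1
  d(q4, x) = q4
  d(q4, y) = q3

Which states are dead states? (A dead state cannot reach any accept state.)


Forward reachability from each state:
  q0 -> reaches accept state q0 (live)
  q1 -> reaches accept state q0 (live)
  q2 -> reaches {q2}, no accept state (dead)
  q3 -> reaches accept state q0 (live)
  q4 -> reaches accept state q0 (live)

{q2}


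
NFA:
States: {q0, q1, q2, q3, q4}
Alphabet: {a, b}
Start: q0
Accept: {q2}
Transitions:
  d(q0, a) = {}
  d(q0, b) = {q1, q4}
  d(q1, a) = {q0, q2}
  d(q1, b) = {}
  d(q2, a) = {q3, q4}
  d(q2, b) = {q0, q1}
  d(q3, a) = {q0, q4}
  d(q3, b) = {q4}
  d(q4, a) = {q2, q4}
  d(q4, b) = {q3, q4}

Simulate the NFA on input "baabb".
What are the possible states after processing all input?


Start: {q0}
  --b--> {q1, q4}
  --a--> {q0, q2, q4}
  --a--> {q2, q3, q4}
  --b--> {q0, q1, q3, q4}
  --b--> {q1, q3, q4}

{q1, q3, q4}


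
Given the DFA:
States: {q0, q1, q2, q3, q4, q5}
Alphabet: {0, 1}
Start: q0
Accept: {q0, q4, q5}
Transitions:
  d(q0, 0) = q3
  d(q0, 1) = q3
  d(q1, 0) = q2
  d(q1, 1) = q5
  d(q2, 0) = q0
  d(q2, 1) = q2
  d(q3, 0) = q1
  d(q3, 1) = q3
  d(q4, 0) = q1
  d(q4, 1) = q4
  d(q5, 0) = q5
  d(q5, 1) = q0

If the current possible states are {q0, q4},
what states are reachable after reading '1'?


Apply transition on '1' from each current state:
  d(q0, 1) = q3
  d(q4, 1) = q4

{q3, q4}


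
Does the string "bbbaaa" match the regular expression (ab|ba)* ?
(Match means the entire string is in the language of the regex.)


|string| = 6; first = 'b'; last = 'a'

No, "bbbaaa" does not match (ab|ba)*


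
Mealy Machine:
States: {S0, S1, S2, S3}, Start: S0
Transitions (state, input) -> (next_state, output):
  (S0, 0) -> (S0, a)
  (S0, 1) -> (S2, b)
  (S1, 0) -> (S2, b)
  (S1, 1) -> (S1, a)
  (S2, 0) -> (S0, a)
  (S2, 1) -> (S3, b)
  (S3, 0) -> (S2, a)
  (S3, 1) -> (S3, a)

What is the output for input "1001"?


Step-by-step:
  (S0, 1) -> (S2, b)
  (S2, 0) -> (S0, a)
  (S0, 0) -> (S0, a)
  (S0, 1) -> (S2, b)

"baab"


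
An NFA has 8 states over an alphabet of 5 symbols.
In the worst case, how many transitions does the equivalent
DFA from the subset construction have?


Subset construction: one DFA state per subset of NFA states = 2^8 = 256 states.
Each DFA state has 5 outgoing transitions: 256 * 5 = 1280

1280


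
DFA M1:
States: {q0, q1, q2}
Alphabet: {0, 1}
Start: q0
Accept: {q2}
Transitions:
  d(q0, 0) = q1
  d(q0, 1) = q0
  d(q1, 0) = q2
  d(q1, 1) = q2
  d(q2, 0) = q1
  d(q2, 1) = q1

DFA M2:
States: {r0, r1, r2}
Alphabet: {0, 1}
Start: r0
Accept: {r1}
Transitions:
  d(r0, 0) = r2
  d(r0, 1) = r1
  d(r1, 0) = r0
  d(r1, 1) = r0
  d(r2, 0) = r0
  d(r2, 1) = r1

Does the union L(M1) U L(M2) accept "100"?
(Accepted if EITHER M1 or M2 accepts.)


M1: final=q2 accepted=True
M2: final=r2 accepted=False

Yes, union accepts


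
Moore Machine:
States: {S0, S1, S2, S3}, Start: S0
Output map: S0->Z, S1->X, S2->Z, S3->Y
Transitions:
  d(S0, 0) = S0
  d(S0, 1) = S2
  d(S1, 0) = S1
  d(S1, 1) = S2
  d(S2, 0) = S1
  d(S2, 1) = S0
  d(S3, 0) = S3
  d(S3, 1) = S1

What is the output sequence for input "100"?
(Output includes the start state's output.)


Start: S0 (output Z)
  --1--> S2 (output Z)
  --0--> S1 (output X)
  --0--> S1 (output X)

"ZZXX"


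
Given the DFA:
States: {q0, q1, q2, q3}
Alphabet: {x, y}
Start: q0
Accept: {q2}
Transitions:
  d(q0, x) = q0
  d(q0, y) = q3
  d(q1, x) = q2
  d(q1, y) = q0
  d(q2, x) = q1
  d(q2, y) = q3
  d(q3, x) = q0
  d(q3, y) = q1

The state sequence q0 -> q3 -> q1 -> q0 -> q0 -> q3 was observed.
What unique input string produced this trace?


Trace back each transition to find the symbol:
  q0 --[y]--> q3
  q3 --[y]--> q1
  q1 --[y]--> q0
  q0 --[x]--> q0
  q0 --[y]--> q3

"yyyxy"


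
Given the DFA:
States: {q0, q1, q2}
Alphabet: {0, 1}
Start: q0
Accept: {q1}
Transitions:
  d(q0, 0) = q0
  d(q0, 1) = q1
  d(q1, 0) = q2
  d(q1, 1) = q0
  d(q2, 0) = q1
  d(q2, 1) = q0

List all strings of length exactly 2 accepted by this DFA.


All strings of length 2: 4 total
Accepted: 1

"01"


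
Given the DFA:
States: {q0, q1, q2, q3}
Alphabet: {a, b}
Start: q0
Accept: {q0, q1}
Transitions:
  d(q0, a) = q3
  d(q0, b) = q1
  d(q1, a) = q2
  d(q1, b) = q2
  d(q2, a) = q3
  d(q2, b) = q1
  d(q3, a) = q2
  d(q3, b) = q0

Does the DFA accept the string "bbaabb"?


Trace: q0 -> q1 -> q2 -> q3 -> q2 -> q1 -> q2
Final state: q2
Accept states: {q0, q1}

No, rejected (final state q2 is not an accept state)


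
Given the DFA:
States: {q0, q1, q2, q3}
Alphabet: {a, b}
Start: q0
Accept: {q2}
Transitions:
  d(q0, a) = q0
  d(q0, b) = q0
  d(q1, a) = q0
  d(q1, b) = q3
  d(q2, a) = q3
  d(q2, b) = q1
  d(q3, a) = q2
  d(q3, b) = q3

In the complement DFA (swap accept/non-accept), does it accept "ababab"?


Trace: q0 -> q0 -> q0 -> q0 -> q0 -> q0 -> q0
Final: q0
Original accept: {q2}
Complement: q0 is not in original accept

Yes, complement accepts (original rejects)


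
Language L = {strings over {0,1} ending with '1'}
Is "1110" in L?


last symbol = '0'

No, "1110" is not in L


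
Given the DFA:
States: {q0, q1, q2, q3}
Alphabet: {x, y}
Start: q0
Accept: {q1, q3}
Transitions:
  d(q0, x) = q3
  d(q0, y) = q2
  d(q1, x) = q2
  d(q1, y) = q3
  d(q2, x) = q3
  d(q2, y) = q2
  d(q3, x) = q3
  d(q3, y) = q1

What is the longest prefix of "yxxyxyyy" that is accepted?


Run the DFA, marking each prefix where the state is accepting:
  "" -> q0 [reject]
  "y" -> q2 [reject]
  "yx" -> q3 [accept]
  "yxx" -> q3 [accept]
  "yxxy" -> q1 [accept]
  "yxxyx" -> q2 [reject]
  "yxxyxy" -> q2 [reject]
  "yxxyxyy" -> q2 [reject]
  "yxxyxyyy" -> q2 [reject]

"yxxy"


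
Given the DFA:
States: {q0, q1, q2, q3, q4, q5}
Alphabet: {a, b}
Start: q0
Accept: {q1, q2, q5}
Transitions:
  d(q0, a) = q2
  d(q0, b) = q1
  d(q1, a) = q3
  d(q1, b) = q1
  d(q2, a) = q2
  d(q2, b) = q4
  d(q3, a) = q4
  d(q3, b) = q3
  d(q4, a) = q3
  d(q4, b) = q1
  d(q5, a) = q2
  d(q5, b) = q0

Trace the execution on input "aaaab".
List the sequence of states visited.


Input: aaaab
d(q0, a) = q2
d(q2, a) = q2
d(q2, a) = q2
d(q2, a) = q2
d(q2, b) = q4


q0 -> q2 -> q2 -> q2 -> q2 -> q4


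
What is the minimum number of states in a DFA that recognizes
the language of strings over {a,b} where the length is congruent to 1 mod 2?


States track (length) mod 2.
Need 2 states: one per remainder 0..1; accept = remainder 1.

2


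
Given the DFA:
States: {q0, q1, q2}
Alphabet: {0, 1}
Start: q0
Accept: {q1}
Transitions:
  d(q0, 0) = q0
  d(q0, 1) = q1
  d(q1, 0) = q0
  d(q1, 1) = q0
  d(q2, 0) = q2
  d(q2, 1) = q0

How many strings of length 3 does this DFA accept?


Enumerating all length-3 strings:
  "000" -> q0 [reject]
  "001" -> q1 [accept]
  "010" -> q0 [reject]
  "011" -> q0 [reject]
  "100" -> q0 [reject]
  "101" -> q1 [accept]
  "110" -> q0 [reject]
  "111" -> q1 [accept]

3 out of 8


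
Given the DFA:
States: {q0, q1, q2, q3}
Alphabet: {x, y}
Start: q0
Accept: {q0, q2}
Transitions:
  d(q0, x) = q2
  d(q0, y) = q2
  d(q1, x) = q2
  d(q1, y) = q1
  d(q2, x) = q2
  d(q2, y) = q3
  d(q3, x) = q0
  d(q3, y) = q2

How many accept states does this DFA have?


Accept states listed: {q0, q2}
Counting: q0(1) q2(2)

2


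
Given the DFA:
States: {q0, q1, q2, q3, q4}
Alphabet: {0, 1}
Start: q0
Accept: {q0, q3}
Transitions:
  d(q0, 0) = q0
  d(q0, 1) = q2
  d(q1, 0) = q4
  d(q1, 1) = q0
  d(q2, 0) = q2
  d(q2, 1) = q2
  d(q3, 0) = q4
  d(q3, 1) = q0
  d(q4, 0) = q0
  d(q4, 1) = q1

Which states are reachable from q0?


BFS from q0:
  layer 0: {q0}
  layer 1: {q2}

{q0, q2}


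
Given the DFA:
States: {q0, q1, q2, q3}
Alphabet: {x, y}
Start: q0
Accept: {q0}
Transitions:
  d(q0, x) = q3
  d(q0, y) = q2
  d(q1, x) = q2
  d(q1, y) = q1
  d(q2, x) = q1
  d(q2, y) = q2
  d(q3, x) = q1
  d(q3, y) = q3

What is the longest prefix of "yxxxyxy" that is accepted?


Run the DFA, marking each prefix where the state is accepting:
  "" -> q0 [accept]
  "y" -> q2 [reject]
  "yx" -> q1 [reject]
  "yxx" -> q2 [reject]
  "yxxx" -> q1 [reject]
  "yxxxy" -> q1 [reject]
  "yxxxyx" -> q2 [reject]
  "yxxxyxy" -> q2 [reject]

""


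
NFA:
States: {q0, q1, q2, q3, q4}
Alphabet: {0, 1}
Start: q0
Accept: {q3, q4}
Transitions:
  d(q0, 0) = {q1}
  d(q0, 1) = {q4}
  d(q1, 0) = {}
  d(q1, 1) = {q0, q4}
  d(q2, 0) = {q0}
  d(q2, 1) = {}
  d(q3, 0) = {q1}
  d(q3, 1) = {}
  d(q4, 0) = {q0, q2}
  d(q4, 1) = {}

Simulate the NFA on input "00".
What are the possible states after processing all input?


Start: {q0}
  --0--> {q1}
  --0--> {}

{} (empty set, no valid transitions)


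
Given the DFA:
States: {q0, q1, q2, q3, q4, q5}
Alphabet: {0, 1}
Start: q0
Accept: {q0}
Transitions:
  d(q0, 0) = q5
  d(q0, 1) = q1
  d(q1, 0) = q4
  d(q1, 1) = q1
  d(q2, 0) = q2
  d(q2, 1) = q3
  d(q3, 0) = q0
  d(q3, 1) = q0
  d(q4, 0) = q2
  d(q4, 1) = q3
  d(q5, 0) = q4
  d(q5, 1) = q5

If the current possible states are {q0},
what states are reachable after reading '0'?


Apply transition on '0' from each current state:
  d(q0, 0) = q5

{q5}


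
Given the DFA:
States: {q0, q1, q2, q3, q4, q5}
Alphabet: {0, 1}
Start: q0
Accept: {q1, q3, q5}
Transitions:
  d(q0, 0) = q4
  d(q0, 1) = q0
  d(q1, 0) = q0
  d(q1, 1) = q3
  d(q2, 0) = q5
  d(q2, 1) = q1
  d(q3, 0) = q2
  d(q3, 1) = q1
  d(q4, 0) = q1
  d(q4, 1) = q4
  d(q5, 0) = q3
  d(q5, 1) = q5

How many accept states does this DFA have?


Accept states listed: {q1, q3, q5}
Counting: q1(1) q3(2) q5(3)

3


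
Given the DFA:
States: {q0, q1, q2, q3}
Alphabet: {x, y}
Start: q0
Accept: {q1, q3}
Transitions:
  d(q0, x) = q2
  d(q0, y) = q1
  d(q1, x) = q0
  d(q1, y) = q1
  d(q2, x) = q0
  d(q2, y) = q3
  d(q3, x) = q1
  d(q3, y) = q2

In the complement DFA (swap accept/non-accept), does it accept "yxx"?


Trace: q0 -> q1 -> q0 -> q2
Final: q2
Original accept: {q1, q3}
Complement: q2 is not in original accept

Yes, complement accepts (original rejects)


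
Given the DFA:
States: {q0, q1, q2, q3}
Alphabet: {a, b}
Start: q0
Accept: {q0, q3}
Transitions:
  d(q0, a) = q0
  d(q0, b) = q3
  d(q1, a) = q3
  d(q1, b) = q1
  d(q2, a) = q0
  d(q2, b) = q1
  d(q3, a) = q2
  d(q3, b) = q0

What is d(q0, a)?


Looking up transition d(q0, a)

q0


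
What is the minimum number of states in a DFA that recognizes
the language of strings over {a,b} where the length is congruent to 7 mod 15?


States track (length) mod 15.
Need 15 states: one per remainder 0..14; accept = remainder 7.

15


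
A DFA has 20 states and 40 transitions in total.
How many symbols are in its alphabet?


Each state has exactly one transition per symbol.
|alphabet| = transitions / states = 40 / 20 = 2

2


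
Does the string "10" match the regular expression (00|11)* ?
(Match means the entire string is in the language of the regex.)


|string| = 2; first = '1'; last = '0'

No, "10" does not match (00|11)*


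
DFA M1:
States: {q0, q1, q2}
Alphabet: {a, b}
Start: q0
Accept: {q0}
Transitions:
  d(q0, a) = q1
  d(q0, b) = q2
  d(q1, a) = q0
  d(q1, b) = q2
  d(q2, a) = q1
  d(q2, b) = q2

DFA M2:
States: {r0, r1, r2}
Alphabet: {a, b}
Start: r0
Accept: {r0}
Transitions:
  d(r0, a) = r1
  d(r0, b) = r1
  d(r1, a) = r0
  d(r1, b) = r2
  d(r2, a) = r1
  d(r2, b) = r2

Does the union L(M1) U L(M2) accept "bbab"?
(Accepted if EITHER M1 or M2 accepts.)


M1: final=q2 accepted=False
M2: final=r2 accepted=False

No, union rejects (neither accepts)


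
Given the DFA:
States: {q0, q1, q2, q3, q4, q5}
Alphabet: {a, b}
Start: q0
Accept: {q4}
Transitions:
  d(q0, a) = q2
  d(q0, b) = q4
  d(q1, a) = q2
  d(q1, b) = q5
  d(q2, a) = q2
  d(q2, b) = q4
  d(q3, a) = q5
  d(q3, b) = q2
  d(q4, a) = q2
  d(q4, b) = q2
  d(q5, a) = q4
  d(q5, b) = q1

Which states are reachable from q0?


BFS from q0:
  layer 0: {q0}
  layer 1: {q2, q4}

{q0, q2, q4}


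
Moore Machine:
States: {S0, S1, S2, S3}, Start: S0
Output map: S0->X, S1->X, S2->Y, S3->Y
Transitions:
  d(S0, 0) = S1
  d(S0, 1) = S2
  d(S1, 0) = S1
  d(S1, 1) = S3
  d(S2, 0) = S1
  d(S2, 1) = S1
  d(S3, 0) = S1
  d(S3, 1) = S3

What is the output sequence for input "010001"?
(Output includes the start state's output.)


Start: S0 (output X)
  --0--> S1 (output X)
  --1--> S3 (output Y)
  --0--> S1 (output X)
  --0--> S1 (output X)
  --0--> S1 (output X)
  --1--> S3 (output Y)

"XXYXXXY"


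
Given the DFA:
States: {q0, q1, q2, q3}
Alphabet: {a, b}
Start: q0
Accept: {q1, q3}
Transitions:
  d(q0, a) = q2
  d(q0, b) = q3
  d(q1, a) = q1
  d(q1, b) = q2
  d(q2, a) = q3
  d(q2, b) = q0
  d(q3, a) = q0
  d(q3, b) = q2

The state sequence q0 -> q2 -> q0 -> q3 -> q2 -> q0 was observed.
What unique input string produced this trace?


Trace back each transition to find the symbol:
  q0 --[a]--> q2
  q2 --[b]--> q0
  q0 --[b]--> q3
  q3 --[b]--> q2
  q2 --[b]--> q0

"abbbb"


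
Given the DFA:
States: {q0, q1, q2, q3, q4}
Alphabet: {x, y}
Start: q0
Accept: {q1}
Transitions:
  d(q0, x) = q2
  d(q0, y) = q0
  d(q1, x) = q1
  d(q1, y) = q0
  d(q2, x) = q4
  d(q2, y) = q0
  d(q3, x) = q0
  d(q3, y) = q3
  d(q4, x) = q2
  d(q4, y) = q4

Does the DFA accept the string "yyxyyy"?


Trace: q0 -> q0 -> q0 -> q2 -> q0 -> q0 -> q0
Final state: q0
Accept states: {q1}

No, rejected (final state q0 is not an accept state)


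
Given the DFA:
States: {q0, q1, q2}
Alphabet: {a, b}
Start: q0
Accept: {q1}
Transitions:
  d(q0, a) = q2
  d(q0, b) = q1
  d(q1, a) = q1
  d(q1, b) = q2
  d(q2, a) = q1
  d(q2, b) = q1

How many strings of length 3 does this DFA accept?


Enumerating all length-3 strings:
  "aaa" -> q1 [accept]
  "aab" -> q2 [reject]
  "aba" -> q1 [accept]
  "abb" -> q2 [reject]
  "baa" -> q1 [accept]
  "bab" -> q2 [reject]
  "bba" -> q1 [accept]
  "bbb" -> q1 [accept]

5 out of 8


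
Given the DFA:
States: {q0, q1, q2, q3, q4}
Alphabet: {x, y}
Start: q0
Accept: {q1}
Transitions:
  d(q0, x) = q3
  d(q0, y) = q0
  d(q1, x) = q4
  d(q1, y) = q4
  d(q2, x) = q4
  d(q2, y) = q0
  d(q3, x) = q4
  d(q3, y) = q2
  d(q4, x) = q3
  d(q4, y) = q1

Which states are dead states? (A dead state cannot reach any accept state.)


Forward reachability from each state:
  q0 -> reaches accept state q1 (live)
  q1 -> reaches accept state q1 (live)
  q2 -> reaches accept state q1 (live)
  q3 -> reaches accept state q1 (live)
  q4 -> reaches accept state q1 (live)

None (all states can reach an accept state)


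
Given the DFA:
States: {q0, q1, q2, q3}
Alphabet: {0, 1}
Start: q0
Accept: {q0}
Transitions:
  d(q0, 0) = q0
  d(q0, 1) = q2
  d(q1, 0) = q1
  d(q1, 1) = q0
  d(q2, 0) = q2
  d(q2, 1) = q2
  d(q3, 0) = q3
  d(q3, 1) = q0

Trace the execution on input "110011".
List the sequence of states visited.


Input: 110011
d(q0, 1) = q2
d(q2, 1) = q2
d(q2, 0) = q2
d(q2, 0) = q2
d(q2, 1) = q2
d(q2, 1) = q2


q0 -> q2 -> q2 -> q2 -> q2 -> q2 -> q2


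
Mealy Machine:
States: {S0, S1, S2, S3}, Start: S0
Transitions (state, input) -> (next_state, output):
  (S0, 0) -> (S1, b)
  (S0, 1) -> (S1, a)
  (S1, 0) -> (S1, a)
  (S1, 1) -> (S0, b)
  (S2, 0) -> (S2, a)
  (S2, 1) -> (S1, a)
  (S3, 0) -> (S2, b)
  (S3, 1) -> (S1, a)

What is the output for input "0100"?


Step-by-step:
  (S0, 0) -> (S1, b)
  (S1, 1) -> (S0, b)
  (S0, 0) -> (S1, b)
  (S1, 0) -> (S1, a)

"bbba"


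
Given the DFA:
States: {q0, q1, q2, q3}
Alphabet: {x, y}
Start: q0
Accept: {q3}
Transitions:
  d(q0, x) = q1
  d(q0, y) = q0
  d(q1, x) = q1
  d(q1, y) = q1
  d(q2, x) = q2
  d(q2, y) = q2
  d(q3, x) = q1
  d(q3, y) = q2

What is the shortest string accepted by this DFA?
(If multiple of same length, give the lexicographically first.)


BFS by string length (lex-first path to each state shown):
  len 0: q0<-""
  len 1: q0<-"y", q1<-"x"
  len 2: q0<-"yy", q1<-"xx"
  len 3: q0<-"yyy", q1<-"xxx"
  len 4: q0<-"yyyy", q1<-"xxxx"
  len 5: q0<-"yyyyy", q1<-"xxxxx"
  len 6: q0<-"yyyyyy", q1<-"xxxxxx"
  len 7: q0<-"yyyyyyy", q1<-"xxxxxxx"
  len 8: q0<-"yyyyyyyy", q1<-"xxxxxxxx"

No string accepted (empty language)


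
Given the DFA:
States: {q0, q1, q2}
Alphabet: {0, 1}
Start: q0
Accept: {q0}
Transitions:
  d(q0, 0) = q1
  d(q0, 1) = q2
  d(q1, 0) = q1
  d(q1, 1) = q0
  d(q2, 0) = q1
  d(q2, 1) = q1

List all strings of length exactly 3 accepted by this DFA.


All strings of length 3: 8 total
Accepted: 3

"001", "101", "111"


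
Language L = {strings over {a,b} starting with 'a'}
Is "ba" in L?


first symbol = 'b'

No, "ba" is not in L


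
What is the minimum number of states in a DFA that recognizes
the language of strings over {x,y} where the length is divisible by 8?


States track (length) mod 8.
Need 8 states: one per remainder 0..7; accept = remainder 0.

8


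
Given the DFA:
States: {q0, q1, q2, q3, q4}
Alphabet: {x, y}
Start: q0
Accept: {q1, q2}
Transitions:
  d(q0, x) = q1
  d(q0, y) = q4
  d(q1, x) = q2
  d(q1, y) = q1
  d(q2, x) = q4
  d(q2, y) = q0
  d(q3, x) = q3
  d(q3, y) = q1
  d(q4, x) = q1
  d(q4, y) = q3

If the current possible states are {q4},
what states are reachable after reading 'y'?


Apply transition on 'y' from each current state:
  d(q4, y) = q3

{q3}


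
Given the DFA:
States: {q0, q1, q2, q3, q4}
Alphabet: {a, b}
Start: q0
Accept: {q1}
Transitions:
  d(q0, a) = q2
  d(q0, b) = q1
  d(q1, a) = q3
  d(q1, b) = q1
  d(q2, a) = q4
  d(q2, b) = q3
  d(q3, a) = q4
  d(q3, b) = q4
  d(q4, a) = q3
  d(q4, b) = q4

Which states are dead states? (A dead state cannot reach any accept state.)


Forward reachability from each state:
  q0 -> reaches accept state q1 (live)
  q1 -> reaches accept state q1 (live)
  q2 -> reaches {q2, q3, q4}, no accept state (dead)
  q3 -> reaches {q3, q4}, no accept state (dead)
  q4 -> reaches {q3, q4}, no accept state (dead)

{q2, q3, q4}


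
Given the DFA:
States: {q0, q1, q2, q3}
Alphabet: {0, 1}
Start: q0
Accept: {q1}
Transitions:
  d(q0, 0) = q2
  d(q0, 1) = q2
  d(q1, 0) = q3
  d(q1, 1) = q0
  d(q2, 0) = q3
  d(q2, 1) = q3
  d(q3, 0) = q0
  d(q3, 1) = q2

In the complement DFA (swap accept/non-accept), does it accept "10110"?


Trace: q0 -> q2 -> q3 -> q2 -> q3 -> q0
Final: q0
Original accept: {q1}
Complement: q0 is not in original accept

Yes, complement accepts (original rejects)


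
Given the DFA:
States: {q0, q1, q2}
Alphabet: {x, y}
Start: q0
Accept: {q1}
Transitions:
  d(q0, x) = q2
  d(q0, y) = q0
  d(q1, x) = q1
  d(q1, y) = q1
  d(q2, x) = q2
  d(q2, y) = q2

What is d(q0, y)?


Looking up transition d(q0, y)

q0


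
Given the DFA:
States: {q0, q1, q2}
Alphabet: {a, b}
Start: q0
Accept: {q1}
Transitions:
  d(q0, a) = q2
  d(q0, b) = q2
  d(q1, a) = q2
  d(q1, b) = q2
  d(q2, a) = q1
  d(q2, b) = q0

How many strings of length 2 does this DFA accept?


Enumerating all length-2 strings:
  "aa" -> q1 [accept]
  "ab" -> q0 [reject]
  "ba" -> q1 [accept]
  "bb" -> q0 [reject]

2 out of 4


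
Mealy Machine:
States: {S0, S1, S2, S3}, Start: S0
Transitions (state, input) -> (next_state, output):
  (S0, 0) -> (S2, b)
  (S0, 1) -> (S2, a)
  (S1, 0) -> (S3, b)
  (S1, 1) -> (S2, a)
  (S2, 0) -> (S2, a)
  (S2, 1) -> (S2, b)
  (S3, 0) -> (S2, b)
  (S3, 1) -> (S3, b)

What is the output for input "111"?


Step-by-step:
  (S0, 1) -> (S2, a)
  (S2, 1) -> (S2, b)
  (S2, 1) -> (S2, b)

"abb"


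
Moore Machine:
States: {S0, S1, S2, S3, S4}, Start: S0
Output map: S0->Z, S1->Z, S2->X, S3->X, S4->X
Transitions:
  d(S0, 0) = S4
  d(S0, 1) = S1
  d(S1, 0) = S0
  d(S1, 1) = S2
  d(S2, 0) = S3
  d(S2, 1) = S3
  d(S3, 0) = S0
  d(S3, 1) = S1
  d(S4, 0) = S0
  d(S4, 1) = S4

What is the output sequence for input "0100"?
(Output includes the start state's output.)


Start: S0 (output Z)
  --0--> S4 (output X)
  --1--> S4 (output X)
  --0--> S0 (output Z)
  --0--> S4 (output X)

"ZXXZX"


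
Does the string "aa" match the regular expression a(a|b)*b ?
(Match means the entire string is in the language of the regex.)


|string| = 2; first = 'a'; last = 'a'

No, "aa" does not match a(a|b)*b


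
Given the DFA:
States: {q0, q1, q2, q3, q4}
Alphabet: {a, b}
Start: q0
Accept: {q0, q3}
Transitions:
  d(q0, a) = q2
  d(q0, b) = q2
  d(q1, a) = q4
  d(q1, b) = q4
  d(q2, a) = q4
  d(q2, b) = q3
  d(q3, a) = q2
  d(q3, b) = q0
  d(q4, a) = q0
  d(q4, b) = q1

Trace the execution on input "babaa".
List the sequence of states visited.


Input: babaa
d(q0, b) = q2
d(q2, a) = q4
d(q4, b) = q1
d(q1, a) = q4
d(q4, a) = q0


q0 -> q2 -> q4 -> q1 -> q4 -> q0


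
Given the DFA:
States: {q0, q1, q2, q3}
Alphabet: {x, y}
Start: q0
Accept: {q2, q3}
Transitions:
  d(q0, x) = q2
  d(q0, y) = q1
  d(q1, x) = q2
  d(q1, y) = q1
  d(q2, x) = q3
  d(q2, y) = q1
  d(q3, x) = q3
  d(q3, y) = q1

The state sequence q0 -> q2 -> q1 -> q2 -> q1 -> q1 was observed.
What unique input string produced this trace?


Trace back each transition to find the symbol:
  q0 --[x]--> q2
  q2 --[y]--> q1
  q1 --[x]--> q2
  q2 --[y]--> q1
  q1 --[y]--> q1

"xyxyy"


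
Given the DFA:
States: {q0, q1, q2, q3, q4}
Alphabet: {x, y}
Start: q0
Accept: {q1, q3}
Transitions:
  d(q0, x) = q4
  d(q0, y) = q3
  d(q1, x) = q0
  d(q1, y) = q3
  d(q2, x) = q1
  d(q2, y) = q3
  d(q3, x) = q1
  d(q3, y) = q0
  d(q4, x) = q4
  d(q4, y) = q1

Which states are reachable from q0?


BFS from q0:
  layer 0: {q0}
  layer 1: {q3, q4}
  layer 2: {q1}

{q0, q1, q3, q4}


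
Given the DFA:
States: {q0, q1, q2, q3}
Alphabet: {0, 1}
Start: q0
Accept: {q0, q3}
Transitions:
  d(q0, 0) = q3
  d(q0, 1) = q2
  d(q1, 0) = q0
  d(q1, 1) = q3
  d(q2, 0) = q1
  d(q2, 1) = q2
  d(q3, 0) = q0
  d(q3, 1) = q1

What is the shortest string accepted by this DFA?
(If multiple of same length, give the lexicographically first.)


BFS by string length (lex-first path to each state shown):
  len 0: q0<-""
Found accept state at length 0.

"" (empty string)


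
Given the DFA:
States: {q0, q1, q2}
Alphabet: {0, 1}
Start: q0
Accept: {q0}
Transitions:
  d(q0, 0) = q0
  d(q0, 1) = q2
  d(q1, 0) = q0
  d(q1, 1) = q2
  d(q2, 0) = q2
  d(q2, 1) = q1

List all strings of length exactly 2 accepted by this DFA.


All strings of length 2: 4 total
Accepted: 1

"00"


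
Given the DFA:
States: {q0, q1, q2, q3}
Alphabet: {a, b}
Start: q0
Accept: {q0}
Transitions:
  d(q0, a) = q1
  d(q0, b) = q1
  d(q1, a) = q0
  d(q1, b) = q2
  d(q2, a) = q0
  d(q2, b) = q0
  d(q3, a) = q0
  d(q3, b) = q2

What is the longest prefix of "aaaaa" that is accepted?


Run the DFA, marking each prefix where the state is accepting:
  "" -> q0 [accept]
  "a" -> q1 [reject]
  "aa" -> q0 [accept]
  "aaa" -> q1 [reject]
  "aaaa" -> q0 [accept]
  "aaaaa" -> q1 [reject]

"aaaa"


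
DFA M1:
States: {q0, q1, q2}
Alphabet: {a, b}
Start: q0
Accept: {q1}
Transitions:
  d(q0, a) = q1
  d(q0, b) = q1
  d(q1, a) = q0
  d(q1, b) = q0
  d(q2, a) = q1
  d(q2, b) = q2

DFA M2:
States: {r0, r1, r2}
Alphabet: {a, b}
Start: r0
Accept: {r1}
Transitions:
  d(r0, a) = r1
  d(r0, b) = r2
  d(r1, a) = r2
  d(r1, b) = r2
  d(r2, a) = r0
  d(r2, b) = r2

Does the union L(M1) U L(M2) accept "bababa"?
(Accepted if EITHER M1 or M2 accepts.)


M1: final=q0 accepted=False
M2: final=r0 accepted=False

No, union rejects (neither accepts)


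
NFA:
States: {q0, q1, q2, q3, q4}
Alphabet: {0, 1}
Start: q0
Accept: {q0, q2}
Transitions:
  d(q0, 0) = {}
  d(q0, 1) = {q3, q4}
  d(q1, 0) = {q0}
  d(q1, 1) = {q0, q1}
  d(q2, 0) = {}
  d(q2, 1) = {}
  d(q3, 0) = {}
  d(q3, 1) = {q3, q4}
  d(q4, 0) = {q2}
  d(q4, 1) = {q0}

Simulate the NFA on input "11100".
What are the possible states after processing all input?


Start: {q0}
  --1--> {q3, q4}
  --1--> {q0, q3, q4}
  --1--> {q0, q3, q4}
  --0--> {q2}
  --0--> {}

{} (empty set, no valid transitions)


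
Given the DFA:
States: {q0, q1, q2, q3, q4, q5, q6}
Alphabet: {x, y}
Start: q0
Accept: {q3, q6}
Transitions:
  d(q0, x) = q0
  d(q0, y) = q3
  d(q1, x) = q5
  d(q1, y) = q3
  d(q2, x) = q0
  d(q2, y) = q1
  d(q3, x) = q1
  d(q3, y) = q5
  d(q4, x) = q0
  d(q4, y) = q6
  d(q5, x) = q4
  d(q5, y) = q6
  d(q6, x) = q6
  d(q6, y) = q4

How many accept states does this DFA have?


Accept states listed: {q3, q6}
Counting: q3(1) q6(2)

2


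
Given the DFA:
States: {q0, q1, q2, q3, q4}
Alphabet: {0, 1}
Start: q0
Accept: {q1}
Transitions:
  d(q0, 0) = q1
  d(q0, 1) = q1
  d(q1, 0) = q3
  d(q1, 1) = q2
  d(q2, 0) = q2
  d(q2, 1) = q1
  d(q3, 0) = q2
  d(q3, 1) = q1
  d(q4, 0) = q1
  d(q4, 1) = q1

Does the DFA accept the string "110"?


Trace: q0 -> q1 -> q2 -> q2
Final state: q2
Accept states: {q1}

No, rejected (final state q2 is not an accept state)


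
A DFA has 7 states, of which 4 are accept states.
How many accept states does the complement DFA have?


Complement swaps accept and non-accept states.
7 - 4 = 3

3


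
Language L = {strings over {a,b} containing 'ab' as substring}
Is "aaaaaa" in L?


'ab' does not occur

No, "aaaaaa" is not in L


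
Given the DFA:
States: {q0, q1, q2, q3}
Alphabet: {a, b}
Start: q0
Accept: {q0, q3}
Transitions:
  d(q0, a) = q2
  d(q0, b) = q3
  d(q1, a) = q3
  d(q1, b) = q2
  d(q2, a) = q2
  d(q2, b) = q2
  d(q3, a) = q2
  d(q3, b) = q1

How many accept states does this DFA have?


Accept states listed: {q0, q3}
Counting: q0(1) q3(2)

2


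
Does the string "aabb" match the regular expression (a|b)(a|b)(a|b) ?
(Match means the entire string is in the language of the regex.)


|string| = 4; first = 'a'; last = 'b'

No, "aabb" does not match (a|b)(a|b)(a|b)


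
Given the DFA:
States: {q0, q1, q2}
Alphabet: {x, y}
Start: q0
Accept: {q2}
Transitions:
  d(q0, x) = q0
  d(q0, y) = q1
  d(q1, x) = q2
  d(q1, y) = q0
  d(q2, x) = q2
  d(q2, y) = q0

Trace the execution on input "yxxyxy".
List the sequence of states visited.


Input: yxxyxy
d(q0, y) = q1
d(q1, x) = q2
d(q2, x) = q2
d(q2, y) = q0
d(q0, x) = q0
d(q0, y) = q1


q0 -> q1 -> q2 -> q2 -> q0 -> q0 -> q1


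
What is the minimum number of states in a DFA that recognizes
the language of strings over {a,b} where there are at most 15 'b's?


States: count = 0, 1, ..., 15 (all accepting; 16 states), plus a dead state for count > 15.
Total: 16 + 1 = 17.

17


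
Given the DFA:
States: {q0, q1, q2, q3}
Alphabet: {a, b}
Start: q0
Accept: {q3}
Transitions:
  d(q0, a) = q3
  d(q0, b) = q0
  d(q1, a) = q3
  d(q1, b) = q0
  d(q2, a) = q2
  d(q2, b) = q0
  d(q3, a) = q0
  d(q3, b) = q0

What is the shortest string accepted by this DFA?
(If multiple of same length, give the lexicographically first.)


BFS by string length (lex-first path to each state shown):
  len 0: q0<-""
  len 1: q0<-"b", q3<-"a"
Found accept state at length 1.

"a"


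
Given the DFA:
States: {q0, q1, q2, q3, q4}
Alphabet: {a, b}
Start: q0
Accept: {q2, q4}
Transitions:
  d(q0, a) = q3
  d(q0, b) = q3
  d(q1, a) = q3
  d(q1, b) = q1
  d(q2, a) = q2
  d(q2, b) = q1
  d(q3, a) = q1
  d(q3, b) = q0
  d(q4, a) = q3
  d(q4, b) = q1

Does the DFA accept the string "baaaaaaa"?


Trace: q0 -> q3 -> q1 -> q3 -> q1 -> q3 -> q1 -> q3 -> q1
Final state: q1
Accept states: {q2, q4}

No, rejected (final state q1 is not an accept state)


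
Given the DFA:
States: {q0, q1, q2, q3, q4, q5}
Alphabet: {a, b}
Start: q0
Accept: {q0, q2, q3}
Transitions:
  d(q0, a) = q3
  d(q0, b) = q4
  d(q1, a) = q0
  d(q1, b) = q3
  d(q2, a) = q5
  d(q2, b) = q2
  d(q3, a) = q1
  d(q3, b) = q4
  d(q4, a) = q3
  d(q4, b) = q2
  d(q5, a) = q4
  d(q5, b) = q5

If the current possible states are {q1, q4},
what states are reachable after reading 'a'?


Apply transition on 'a' from each current state:
  d(q1, a) = q0
  d(q4, a) = q3

{q0, q3}


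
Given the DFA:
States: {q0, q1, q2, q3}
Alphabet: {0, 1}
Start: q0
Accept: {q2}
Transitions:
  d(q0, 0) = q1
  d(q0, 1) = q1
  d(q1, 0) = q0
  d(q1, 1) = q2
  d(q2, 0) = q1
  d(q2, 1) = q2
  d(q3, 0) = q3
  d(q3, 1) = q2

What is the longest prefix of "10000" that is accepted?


Run the DFA, marking each prefix where the state is accepting:
  "" -> q0 [reject]
  "1" -> q1 [reject]
  "10" -> q0 [reject]
  "100" -> q1 [reject]
  "1000" -> q0 [reject]
  "10000" -> q1 [reject]

No prefix is accepted


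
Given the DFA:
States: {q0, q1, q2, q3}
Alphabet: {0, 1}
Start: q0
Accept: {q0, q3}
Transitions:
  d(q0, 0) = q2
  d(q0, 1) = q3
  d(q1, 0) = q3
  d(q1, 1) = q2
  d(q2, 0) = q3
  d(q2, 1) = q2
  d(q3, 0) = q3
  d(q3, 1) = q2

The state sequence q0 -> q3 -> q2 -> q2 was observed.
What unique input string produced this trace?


Trace back each transition to find the symbol:
  q0 --[1]--> q3
  q3 --[1]--> q2
  q2 --[1]--> q2

"111"


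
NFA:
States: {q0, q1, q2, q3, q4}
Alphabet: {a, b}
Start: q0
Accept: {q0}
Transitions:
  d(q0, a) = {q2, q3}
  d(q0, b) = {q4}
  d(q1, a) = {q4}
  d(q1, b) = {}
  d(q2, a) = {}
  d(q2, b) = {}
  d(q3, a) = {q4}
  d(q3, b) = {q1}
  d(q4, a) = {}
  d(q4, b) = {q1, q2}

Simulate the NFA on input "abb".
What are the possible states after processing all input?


Start: {q0}
  --a--> {q2, q3}
  --b--> {q1}
  --b--> {}

{} (empty set, no valid transitions)


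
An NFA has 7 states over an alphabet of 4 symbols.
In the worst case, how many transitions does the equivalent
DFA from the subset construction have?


Subset construction: one DFA state per subset of NFA states = 2^7 = 128 states.
Each DFA state has 4 outgoing transitions: 128 * 4 = 512

512


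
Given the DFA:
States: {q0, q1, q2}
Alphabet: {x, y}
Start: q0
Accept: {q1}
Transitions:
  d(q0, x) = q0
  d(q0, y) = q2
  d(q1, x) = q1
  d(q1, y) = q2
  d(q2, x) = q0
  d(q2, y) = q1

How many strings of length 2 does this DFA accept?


Enumerating all length-2 strings:
  "xx" -> q0 [reject]
  "xy" -> q2 [reject]
  "yx" -> q0 [reject]
  "yy" -> q1 [accept]

1 out of 4


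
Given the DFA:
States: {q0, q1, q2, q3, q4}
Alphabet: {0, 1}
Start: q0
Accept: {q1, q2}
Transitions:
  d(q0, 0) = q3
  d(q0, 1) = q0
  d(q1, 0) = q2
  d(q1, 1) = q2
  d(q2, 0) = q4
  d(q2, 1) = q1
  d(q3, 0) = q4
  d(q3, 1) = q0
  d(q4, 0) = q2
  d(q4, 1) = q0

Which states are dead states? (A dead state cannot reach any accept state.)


Forward reachability from each state:
  q0 -> reaches accept state q1 (live)
  q1 -> reaches accept state q1 (live)
  q2 -> reaches accept state q1 (live)
  q3 -> reaches accept state q1 (live)
  q4 -> reaches accept state q1 (live)

None (all states can reach an accept state)


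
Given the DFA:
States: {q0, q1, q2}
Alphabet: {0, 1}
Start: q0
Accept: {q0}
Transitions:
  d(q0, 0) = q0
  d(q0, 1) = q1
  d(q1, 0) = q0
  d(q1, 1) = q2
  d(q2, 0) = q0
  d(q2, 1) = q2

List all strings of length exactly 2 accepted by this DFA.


All strings of length 2: 4 total
Accepted: 2

"00", "10"


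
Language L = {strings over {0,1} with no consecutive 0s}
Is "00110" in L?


'00' occurs at index 0

No, "00110" is not in L


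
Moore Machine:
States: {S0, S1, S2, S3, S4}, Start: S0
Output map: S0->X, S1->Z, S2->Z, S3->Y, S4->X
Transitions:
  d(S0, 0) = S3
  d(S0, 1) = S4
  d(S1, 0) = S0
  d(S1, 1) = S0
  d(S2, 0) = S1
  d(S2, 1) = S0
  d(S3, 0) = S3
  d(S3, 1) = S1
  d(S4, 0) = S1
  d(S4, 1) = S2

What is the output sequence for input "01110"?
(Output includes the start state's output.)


Start: S0 (output X)
  --0--> S3 (output Y)
  --1--> S1 (output Z)
  --1--> S0 (output X)
  --1--> S4 (output X)
  --0--> S1 (output Z)

"XYZXXZ"


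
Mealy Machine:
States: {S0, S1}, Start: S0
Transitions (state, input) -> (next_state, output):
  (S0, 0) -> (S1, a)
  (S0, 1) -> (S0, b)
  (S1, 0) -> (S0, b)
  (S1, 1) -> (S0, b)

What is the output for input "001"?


Step-by-step:
  (S0, 0) -> (S1, a)
  (S1, 0) -> (S0, b)
  (S0, 1) -> (S0, b)

"abb"


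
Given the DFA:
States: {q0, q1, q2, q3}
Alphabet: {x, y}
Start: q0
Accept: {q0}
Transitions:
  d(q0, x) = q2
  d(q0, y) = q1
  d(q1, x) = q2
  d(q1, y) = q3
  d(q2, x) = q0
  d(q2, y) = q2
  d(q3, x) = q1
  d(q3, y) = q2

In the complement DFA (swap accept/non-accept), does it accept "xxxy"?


Trace: q0 -> q2 -> q0 -> q2 -> q2
Final: q2
Original accept: {q0}
Complement: q2 is not in original accept

Yes, complement accepts (original rejects)


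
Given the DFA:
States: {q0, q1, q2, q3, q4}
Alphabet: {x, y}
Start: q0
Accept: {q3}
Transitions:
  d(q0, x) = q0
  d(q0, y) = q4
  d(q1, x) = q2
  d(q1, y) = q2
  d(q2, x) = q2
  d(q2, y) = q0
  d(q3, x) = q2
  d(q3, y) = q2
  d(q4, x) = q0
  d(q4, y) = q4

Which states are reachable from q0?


BFS from q0:
  layer 0: {q0}
  layer 1: {q4}

{q0, q4}


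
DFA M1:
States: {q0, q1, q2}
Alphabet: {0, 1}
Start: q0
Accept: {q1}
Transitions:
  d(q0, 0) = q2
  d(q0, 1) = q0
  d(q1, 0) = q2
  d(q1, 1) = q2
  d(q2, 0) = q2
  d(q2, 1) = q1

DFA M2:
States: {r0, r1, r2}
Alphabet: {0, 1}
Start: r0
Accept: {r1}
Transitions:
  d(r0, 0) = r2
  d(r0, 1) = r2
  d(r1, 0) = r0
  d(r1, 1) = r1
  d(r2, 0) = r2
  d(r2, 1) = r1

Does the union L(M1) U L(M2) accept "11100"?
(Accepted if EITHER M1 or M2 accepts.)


M1: final=q2 accepted=False
M2: final=r2 accepted=False

No, union rejects (neither accepts)


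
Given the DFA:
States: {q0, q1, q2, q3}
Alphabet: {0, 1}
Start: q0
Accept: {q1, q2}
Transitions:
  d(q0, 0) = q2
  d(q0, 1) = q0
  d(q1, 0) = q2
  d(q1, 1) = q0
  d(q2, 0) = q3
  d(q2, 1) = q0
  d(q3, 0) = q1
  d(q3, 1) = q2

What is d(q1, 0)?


Looking up transition d(q1, 0)

q2


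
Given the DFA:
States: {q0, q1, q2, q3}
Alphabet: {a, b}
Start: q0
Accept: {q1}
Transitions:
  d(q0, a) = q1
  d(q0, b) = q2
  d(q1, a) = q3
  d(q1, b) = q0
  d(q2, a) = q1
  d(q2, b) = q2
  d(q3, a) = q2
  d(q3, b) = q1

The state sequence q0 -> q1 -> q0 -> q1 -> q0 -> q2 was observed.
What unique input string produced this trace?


Trace back each transition to find the symbol:
  q0 --[a]--> q1
  q1 --[b]--> q0
  q0 --[a]--> q1
  q1 --[b]--> q0
  q0 --[b]--> q2

"ababb"


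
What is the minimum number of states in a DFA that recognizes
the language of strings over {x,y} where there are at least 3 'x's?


States: count = 0, 1, ..., 2, and a final '>= 3' state.
Total: 3 + 1 = 4. Accept = '>= 3' state.

4


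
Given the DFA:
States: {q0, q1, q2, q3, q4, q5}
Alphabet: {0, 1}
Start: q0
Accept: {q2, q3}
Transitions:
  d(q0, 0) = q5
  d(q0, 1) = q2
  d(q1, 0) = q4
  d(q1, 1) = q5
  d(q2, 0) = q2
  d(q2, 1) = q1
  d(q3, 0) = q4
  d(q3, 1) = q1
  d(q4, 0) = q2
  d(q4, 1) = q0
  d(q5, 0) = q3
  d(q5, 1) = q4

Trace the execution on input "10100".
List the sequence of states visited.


Input: 10100
d(q0, 1) = q2
d(q2, 0) = q2
d(q2, 1) = q1
d(q1, 0) = q4
d(q4, 0) = q2


q0 -> q2 -> q2 -> q1 -> q4 -> q2


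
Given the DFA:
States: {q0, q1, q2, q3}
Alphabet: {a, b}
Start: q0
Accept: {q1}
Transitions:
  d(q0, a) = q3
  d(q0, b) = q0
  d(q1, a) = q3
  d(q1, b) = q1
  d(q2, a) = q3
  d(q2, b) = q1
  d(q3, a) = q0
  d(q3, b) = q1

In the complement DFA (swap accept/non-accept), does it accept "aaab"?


Trace: q0 -> q3 -> q0 -> q3 -> q1
Final: q1
Original accept: {q1}
Complement: q1 is in original accept

No, complement rejects (original accepts)


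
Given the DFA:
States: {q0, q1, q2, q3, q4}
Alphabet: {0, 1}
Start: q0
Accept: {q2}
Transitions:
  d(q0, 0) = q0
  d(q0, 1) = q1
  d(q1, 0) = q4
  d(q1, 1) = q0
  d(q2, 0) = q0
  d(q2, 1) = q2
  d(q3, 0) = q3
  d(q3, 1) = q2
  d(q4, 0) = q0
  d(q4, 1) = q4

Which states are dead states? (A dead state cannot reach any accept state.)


Forward reachability from each state:
  q0 -> reaches {q0, q1, q4}, no accept state (dead)
  q1 -> reaches {q0, q1, q4}, no accept state (dead)
  q2 -> reaches accept state q2 (live)
  q3 -> reaches accept state q2 (live)
  q4 -> reaches {q0, q1, q4}, no accept state (dead)

{q0, q1, q4}


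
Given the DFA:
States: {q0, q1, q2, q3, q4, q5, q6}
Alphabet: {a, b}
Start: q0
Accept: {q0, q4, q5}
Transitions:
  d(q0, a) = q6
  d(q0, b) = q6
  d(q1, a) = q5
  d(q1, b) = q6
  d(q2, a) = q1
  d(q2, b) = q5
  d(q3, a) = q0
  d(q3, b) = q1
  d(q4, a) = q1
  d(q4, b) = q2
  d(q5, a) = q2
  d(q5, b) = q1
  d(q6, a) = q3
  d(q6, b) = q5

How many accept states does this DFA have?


Accept states listed: {q0, q4, q5}
Counting: q0(1) q4(2) q5(3)

3


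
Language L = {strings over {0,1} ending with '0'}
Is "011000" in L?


last symbol = '0'

Yes, "011000" is in L


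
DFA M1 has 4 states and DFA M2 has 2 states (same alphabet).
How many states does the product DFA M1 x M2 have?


Product construction pairs every M1 state with every M2 state.
4 * 2 = 8

8


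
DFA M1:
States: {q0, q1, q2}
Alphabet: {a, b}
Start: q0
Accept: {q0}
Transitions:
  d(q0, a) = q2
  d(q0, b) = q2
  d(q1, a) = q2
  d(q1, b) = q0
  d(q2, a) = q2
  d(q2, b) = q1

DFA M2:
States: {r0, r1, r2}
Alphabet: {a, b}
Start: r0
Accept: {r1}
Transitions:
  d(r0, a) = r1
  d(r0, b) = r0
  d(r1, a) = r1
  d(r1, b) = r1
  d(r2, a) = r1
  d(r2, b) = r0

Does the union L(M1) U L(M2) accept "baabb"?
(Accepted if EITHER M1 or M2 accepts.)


M1: final=q0 accepted=True
M2: final=r1 accepted=True

Yes, union accepts


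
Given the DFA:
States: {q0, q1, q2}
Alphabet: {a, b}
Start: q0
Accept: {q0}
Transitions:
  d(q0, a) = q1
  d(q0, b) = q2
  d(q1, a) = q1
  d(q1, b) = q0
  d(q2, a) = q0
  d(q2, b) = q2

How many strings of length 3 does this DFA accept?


Enumerating all length-3 strings:
  "aaa" -> q1 [reject]
  "aab" -> q0 [accept]
  "aba" -> q1 [reject]
  "abb" -> q2 [reject]
  "baa" -> q1 [reject]
  "bab" -> q2 [reject]
  "bba" -> q0 [accept]
  "bbb" -> q2 [reject]

2 out of 8


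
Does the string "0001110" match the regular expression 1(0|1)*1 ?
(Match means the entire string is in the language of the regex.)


|string| = 7; first = '0'; last = '0'

No, "0001110" does not match 1(0|1)*1
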